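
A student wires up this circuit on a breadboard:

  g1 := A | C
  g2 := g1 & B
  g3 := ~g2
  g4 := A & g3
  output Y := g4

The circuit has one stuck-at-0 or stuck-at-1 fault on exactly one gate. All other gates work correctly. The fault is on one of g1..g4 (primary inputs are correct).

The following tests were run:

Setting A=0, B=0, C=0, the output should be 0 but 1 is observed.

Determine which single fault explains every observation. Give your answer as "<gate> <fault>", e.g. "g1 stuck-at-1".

g4 stuck-at-1

Fault-free values for test 1 (A=0, B=0, C=0): g1=0, g2=0, g3=1, g4=0, giving Y=0. Observed 1.
Test 1: faults giving observed 1 are {g4 stuck-at-1}.
Only g4 stuck-at-1 is consistent with every test.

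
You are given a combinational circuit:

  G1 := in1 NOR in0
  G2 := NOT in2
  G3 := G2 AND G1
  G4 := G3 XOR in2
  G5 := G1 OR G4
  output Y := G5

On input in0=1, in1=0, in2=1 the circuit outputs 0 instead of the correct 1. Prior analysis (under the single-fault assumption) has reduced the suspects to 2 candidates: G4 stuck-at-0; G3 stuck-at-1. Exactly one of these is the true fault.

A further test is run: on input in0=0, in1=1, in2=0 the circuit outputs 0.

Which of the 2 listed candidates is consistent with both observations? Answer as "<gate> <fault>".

G4 stuck-at-0

Evaluate each candidate on input in0=0, in1=1, in2=0:
  G4 stuck-at-0: G1=0, G2=1, G3=0, G4=0 [stuck-at-0], G5=0 → 0 — matches
  G3 stuck-at-1: G1=0, G2=1, G3=1 [stuck-at-1], G4=1, G5=1 → 1 — eliminated
Only G4 stuck-at-0 reproduces the observed 0.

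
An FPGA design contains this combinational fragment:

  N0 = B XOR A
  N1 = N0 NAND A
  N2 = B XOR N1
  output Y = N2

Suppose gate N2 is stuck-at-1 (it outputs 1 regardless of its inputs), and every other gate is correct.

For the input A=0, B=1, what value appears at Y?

Propagate with N2 forced: N0=1, N1=1, N2=1 [stuck-at-1].
So Y = 1. (Without the fault it would be 0.)

1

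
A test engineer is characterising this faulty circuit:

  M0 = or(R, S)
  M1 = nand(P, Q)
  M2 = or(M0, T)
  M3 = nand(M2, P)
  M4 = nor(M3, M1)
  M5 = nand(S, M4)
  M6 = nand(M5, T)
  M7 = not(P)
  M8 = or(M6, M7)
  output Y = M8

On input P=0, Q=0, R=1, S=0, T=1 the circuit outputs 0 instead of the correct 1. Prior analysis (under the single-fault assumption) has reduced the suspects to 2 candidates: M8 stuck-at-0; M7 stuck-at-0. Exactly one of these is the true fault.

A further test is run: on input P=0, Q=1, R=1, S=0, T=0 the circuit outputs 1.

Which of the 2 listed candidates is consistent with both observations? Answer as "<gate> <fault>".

M7 stuck-at-0

Evaluate each candidate on input P=0, Q=1, R=1, S=0, T=0:
  M8 stuck-at-0: M0=1, M1=1, M2=1, M3=1, M4=0, M5=1, M6=1, M7=1, M8=0 [stuck-at-0] → 0 — eliminated
  M7 stuck-at-0: M0=1, M1=1, M2=1, M3=1, M4=0, M5=1, M6=1, M7=0 [stuck-at-0], M8=1 → 1 — matches
Only M7 stuck-at-0 reproduces the observed 1.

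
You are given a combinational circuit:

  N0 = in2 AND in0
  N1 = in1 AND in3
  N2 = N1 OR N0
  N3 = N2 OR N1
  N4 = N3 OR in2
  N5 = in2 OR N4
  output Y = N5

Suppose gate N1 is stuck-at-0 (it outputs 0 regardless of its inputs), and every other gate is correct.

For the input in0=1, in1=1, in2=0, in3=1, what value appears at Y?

Propagate with N1 forced: N0=0, N1=0 [stuck-at-0], N2=0, N3=0, N4=0, N5=0.
So Y = 0. (Without the fault it would be 1.)

0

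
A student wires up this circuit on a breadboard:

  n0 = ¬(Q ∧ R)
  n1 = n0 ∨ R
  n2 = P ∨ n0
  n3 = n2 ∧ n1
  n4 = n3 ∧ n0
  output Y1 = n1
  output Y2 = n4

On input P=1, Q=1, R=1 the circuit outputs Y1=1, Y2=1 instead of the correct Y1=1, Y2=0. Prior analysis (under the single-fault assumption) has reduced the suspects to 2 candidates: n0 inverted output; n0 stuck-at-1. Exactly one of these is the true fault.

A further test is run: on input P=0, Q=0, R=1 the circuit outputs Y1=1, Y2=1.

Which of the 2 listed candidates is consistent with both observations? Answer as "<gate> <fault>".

Evaluate each candidate on input P=0, Q=0, R=1:
  n0 inverted output: n0=0 [inverted output], n1=1, n2=0, n3=0, n4=0 → Y1=1, Y2=0 — eliminated
  n0 stuck-at-1: n0=1 [stuck-at-1], n1=1, n2=1, n3=1, n4=1 → Y1=1, Y2=1 — matches
Only n0 stuck-at-1 reproduces the observed Y1=1, Y2=1.

n0 stuck-at-1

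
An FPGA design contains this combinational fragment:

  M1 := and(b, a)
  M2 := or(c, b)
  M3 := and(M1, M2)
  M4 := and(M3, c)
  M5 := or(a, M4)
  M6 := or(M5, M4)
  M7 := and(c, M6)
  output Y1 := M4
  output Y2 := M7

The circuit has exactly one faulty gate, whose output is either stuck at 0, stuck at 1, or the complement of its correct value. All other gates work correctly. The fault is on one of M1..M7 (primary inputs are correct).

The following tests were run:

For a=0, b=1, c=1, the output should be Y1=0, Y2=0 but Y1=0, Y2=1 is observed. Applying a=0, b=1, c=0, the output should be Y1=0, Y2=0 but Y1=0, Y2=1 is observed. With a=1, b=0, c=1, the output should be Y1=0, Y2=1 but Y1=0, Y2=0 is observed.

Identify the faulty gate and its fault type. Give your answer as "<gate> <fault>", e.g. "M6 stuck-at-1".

Fault-free values for test 1 (a=0, b=1, c=1): M1=0, M2=1, M3=0, M4=0, M5=0, M6=0, M7=0, giving Y1=0, Y2=0. Observed Y1=0, Y2=1.
Test 1: faults giving observed Y1=0, Y2=1 are {M5 stuck-at-1, M5 inverted output, M6 stuck-at-1, M6 inverted output, M7 stuck-at-1, M7 inverted output}.
Test 2 (a=0, b=1, c=0): fault-free M1=0, M2=1, M3=0, M4=0, M5=0, M6=0, M7=0 → Y1=0, Y2=0; observed Y1=0, Y2=1. Eliminates M5 stuck-at-1, M5 inverted output, M6 stuck-at-1, M6 inverted output.
Test 3 (a=1, b=0, c=1): fault-free M1=0, M2=1, M3=0, M4=0, M5=1, M6=1, M7=1 → Y1=0, Y2=1; observed Y1=0, Y2=0. Eliminates M7 stuck-at-1.
Only M7 inverted output is consistent with every test.

M7 inverted output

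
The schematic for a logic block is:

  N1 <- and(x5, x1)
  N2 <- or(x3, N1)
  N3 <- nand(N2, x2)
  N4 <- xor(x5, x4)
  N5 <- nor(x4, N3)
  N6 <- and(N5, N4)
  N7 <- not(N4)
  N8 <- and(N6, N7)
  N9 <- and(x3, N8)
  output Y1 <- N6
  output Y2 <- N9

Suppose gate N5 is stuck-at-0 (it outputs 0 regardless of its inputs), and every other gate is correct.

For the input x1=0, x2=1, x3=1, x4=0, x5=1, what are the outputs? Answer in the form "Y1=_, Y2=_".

Y1=0, Y2=0

Propagate with N5 forced: N1=0, N2=1, N3=0, N4=1, N5=0 [stuck-at-0], N6=0, N7=0, N8=0, N9=0.
So the outputs are Y1=0, Y2=0. (Without the fault they would be Y1=1, Y2=0.)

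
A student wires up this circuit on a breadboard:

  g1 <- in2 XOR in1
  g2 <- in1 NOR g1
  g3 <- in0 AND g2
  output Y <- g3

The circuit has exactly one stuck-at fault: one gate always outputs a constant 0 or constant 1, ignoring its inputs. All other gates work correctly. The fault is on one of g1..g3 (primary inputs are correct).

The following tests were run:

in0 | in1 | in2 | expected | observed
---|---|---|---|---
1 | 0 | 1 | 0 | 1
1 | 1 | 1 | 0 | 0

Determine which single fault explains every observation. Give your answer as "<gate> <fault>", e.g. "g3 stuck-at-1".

Fault-free values for test 1 (in0=1, in1=0, in2=1): g1=1, g2=0, g3=0, giving Y=0. Observed 1.
Test 1: faults giving observed 1 are {g1 stuck-at-0, g2 stuck-at-1, g3 stuck-at-1}.
Test 2 (in0=1, in1=1, in2=1): fault-free g1=0, g2=0, g3=0 → 0; observed 0. Eliminates g2 stuck-at-1, g3 stuck-at-1.
Only g1 stuck-at-0 is consistent with every test.

g1 stuck-at-0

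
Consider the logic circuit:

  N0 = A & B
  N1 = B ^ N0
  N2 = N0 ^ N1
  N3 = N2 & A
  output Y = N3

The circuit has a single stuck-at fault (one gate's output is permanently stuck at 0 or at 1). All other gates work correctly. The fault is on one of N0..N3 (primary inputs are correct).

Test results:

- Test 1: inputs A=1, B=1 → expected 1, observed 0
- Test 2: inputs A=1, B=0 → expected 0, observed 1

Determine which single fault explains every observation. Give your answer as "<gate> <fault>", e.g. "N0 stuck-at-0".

N1 stuck-at-1

Fault-free values for test 1 (A=1, B=1): N0=1, N1=0, N2=1, N3=1, giving Y=1. Observed 0.
Test 1: faults giving observed 0 are {N1 stuck-at-1, N2 stuck-at-0, N3 stuck-at-0}.
Test 2 (A=1, B=0): fault-free N0=0, N1=0, N2=0, N3=0 → 0; observed 1. Eliminates N2 stuck-at-0, N3 stuck-at-0.
Only N1 stuck-at-1 is consistent with every test.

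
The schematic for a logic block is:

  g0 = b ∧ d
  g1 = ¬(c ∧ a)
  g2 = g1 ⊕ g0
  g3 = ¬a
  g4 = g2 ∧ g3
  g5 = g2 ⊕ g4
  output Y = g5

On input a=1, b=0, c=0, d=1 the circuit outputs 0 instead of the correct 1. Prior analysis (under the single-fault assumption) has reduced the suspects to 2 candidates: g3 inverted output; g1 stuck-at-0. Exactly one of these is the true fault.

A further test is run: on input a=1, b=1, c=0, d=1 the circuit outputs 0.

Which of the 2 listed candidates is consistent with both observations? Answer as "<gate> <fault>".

g3 inverted output

Evaluate each candidate on input a=1, b=1, c=0, d=1:
  g3 inverted output: g0=1, g1=1, g2=0, g3=1 [inverted output], g4=0, g5=0 → 0 — matches
  g1 stuck-at-0: g0=1, g1=0 [stuck-at-0], g2=1, g3=0, g4=0, g5=1 → 1 — eliminated
Only g3 inverted output reproduces the observed 0.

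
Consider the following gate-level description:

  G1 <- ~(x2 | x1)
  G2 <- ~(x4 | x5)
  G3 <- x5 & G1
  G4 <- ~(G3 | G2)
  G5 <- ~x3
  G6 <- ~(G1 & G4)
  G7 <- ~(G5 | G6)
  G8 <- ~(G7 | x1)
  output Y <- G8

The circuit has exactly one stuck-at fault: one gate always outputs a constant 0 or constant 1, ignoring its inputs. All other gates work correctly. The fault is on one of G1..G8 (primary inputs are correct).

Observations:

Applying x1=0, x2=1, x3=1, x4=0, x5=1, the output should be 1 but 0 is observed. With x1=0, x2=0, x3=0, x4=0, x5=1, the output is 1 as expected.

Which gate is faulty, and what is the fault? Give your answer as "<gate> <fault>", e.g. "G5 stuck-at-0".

G6 stuck-at-0

Fault-free values for test 1 (x1=0, x2=1, x3=1, x4=0, x5=1): G1=0, G2=0, G3=0, G4=1, G5=0, G6=1, G7=0, G8=1, giving Y=1. Observed 0.
Test 1: faults giving observed 0 are {G6 stuck-at-0, G7 stuck-at-1, G8 stuck-at-0}.
Test 2 (x1=0, x2=0, x3=0, x4=0, x5=1): fault-free G1=1, G2=0, G3=1, G4=0, G5=1, G6=1, G7=0, G8=1 → 1; observed 1. Eliminates G7 stuck-at-1, G8 stuck-at-0.
Only G6 stuck-at-0 is consistent with every test.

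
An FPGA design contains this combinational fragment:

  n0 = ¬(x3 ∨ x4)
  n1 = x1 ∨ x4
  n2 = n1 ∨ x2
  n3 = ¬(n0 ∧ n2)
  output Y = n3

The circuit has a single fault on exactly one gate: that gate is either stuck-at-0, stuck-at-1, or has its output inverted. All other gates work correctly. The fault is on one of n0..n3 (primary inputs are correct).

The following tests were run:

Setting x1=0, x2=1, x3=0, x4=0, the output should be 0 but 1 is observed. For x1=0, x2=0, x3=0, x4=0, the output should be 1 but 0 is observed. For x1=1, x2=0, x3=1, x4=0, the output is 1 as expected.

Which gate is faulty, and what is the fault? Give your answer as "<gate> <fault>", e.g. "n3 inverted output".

Fault-free values for test 1 (x1=0, x2=1, x3=0, x4=0): n0=1, n1=0, n2=1, n3=0, giving Y=0. Observed 1.
Test 1: faults giving observed 1 are {n0 stuck-at-0, n0 inverted output, n2 stuck-at-0, n2 inverted output, n3 stuck-at-1, n3 inverted output}.
Test 2 (x1=0, x2=0, x3=0, x4=0): fault-free n0=1, n1=0, n2=0, n3=1 → 1; observed 0. Eliminates n0 stuck-at-0, n0 inverted output, n2 stuck-at-0, n3 stuck-at-1.
Test 3 (x1=1, x2=0, x3=1, x4=0): fault-free n0=0, n1=1, n2=1, n3=1 → 1; observed 1. Eliminates n3 inverted output.
Only n2 inverted output is consistent with every test.

n2 inverted output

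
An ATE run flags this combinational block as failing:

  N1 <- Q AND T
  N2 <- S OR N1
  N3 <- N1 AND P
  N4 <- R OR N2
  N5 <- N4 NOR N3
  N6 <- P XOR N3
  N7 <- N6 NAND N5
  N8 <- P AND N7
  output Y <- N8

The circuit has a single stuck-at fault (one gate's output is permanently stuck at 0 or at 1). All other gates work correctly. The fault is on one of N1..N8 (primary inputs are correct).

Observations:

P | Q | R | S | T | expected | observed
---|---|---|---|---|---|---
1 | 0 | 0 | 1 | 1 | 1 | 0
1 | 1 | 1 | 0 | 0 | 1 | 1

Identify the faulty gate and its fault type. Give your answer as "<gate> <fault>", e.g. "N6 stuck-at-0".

Fault-free values for test 1 (P=1, Q=0, R=0, S=1, T=1): N1=0, N2=1, N3=0, N4=1, N5=0, N6=1, N7=1, N8=1, giving Y=1. Observed 0.
Test 1: faults giving observed 0 are {N2 stuck-at-0, N4 stuck-at-0, N5 stuck-at-1, N7 stuck-at-0, N8 stuck-at-0}.
Test 2 (P=1, Q=1, R=1, S=0, T=0): fault-free N1=0, N2=0, N3=0, N4=1, N5=0, N6=1, N7=1, N8=1 → 1; observed 1. Eliminates N4 stuck-at-0, N5 stuck-at-1, N7 stuck-at-0, N8 stuck-at-0.
Only N2 stuck-at-0 is consistent with every test.

N2 stuck-at-0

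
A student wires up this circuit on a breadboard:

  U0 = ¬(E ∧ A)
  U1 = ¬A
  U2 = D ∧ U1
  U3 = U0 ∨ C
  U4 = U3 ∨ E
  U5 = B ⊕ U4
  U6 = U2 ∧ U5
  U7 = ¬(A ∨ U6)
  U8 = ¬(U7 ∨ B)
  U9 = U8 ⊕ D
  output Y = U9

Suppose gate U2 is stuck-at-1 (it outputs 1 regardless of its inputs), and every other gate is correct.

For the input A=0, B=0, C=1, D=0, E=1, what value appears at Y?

Propagate with U2 forced: U0=1, U1=1, U2=1 [stuck-at-1], U3=1, U4=1, U5=1, U6=1, U7=0, U8=1, U9=1.
So Y = 1. (Without the fault it would be 0.)

1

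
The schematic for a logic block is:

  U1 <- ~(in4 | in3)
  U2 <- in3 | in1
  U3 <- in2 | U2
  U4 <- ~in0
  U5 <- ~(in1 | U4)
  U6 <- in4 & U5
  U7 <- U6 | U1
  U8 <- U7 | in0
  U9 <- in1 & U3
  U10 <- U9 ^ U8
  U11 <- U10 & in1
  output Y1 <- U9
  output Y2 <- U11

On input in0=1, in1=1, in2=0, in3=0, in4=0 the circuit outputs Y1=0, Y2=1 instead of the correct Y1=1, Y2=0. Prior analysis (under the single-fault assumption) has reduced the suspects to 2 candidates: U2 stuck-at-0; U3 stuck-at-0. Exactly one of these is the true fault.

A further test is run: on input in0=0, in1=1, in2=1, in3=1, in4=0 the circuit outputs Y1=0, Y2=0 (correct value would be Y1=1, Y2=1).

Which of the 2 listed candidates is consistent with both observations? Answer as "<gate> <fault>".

U3 stuck-at-0

Evaluate each candidate on input in0=0, in1=1, in2=1, in3=1, in4=0:
  U2 stuck-at-0: U1=0, U2=0 [stuck-at-0], U3=1, U4=1, U5=0, U6=0, U7=0, U8=0, U9=1, U10=1, U11=1 → Y1=1, Y2=1 — eliminated
  U3 stuck-at-0: U1=0, U2=1, U3=0 [stuck-at-0], U4=1, U5=0, U6=0, U7=0, U8=0, U9=0, U10=0, U11=0 → Y1=0, Y2=0 — matches
Only U3 stuck-at-0 reproduces the observed Y1=0, Y2=0.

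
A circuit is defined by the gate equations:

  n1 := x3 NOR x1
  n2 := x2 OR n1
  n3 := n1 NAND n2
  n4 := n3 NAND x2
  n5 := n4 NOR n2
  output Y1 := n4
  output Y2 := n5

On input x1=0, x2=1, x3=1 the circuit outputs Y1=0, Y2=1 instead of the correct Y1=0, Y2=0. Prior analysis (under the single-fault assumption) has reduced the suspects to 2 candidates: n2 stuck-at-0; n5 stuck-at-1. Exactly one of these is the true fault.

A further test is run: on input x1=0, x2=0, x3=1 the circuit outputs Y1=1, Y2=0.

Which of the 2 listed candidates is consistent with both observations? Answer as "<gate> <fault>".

Evaluate each candidate on input x1=0, x2=0, x3=1:
  n2 stuck-at-0: n1=0, n2=0 [stuck-at-0], n3=1, n4=1, n5=0 → Y1=1, Y2=0 — matches
  n5 stuck-at-1: n1=0, n2=0, n3=1, n4=1, n5=1 [stuck-at-1] → Y1=1, Y2=1 — eliminated
Only n2 stuck-at-0 reproduces the observed Y1=1, Y2=0.

n2 stuck-at-0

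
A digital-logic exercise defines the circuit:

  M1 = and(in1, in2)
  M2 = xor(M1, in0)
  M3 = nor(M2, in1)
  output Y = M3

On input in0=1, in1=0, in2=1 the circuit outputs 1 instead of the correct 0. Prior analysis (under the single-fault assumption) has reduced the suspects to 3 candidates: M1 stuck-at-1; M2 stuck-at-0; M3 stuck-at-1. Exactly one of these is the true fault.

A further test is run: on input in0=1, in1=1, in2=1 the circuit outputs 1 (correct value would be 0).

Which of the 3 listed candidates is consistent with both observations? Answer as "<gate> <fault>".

Evaluate each candidate on input in0=1, in1=1, in2=1:
  M1 stuck-at-1: M1=1 [stuck-at-1], M2=0, M3=0 → 0 — eliminated
  M2 stuck-at-0: M1=1, M2=0 [stuck-at-0], M3=0 → 0 — eliminated
  M3 stuck-at-1: M1=1, M2=0, M3=1 [stuck-at-1] → 1 — matches
Only M3 stuck-at-1 reproduces the observed 1.

M3 stuck-at-1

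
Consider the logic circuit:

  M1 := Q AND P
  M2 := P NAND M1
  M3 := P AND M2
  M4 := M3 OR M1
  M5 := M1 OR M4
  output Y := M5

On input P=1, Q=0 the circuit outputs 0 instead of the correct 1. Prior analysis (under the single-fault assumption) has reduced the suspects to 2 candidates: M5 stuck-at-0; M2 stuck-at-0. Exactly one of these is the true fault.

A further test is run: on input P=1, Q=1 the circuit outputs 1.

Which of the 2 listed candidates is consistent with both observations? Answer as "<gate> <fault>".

M2 stuck-at-0

Evaluate each candidate on input P=1, Q=1:
  M5 stuck-at-0: M1=1, M2=0, M3=0, M4=1, M5=0 [stuck-at-0] → 0 — eliminated
  M2 stuck-at-0: M1=1, M2=0 [stuck-at-0], M3=0, M4=1, M5=1 → 1 — matches
Only M2 stuck-at-0 reproduces the observed 1.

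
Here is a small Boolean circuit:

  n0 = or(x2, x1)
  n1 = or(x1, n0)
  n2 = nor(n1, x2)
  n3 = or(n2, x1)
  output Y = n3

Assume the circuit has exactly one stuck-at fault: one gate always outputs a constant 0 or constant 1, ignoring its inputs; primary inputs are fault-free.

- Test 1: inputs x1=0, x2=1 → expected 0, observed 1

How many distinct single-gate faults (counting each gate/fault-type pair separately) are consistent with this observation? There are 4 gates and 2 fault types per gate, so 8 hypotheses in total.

2

Fault-free: n0=1, n1=1, n2=0, n3=0 → 0. Observed 1.
  n0 stuck-at-0: output 0 ✗
  n0 stuck-at-1: output 0 ✗
  n1 stuck-at-0: output 0 ✗
  n1 stuck-at-1: output 0 ✗
  n2 stuck-at-0: output 0 ✗
  n2 stuck-at-1: output 1 ✓
  n3 stuck-at-0: output 0 ✗
  n3 stuck-at-1: output 1 ✓
Consistent faults: {n2 stuck-at-1, n3 stuck-at-1} — 2 in all.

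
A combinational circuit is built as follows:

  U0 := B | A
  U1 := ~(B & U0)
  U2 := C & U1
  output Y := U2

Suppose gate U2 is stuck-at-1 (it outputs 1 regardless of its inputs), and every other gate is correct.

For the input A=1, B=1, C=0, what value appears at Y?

Propagate with U2 forced: U0=1, U1=0, U2=1 [stuck-at-1].
So Y = 1. (Without the fault it would be 0.)

1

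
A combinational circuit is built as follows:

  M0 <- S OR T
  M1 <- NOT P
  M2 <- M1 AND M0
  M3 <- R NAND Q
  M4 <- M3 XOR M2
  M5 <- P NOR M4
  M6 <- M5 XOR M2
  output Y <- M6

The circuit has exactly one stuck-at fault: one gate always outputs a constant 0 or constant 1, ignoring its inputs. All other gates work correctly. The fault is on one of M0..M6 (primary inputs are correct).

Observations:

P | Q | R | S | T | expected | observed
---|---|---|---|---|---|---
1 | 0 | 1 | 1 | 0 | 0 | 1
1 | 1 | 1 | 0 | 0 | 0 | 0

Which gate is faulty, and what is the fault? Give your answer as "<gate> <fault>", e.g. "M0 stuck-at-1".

M1 stuck-at-1

Fault-free values for test 1 (P=1, Q=0, R=1, S=1, T=0): M0=1, M1=0, M2=0, M3=1, M4=1, M5=0, M6=0, giving Y=0. Observed 1.
Test 1: faults giving observed 1 are {M1 stuck-at-1, M2 stuck-at-1, M5 stuck-at-1, M6 stuck-at-1}.
Test 2 (P=1, Q=1, R=1, S=0, T=0): fault-free M0=0, M1=0, M2=0, M3=0, M4=0, M5=0, M6=0 → 0; observed 0. Eliminates M2 stuck-at-1, M5 stuck-at-1, M6 stuck-at-1.
Only M1 stuck-at-1 is consistent with every test.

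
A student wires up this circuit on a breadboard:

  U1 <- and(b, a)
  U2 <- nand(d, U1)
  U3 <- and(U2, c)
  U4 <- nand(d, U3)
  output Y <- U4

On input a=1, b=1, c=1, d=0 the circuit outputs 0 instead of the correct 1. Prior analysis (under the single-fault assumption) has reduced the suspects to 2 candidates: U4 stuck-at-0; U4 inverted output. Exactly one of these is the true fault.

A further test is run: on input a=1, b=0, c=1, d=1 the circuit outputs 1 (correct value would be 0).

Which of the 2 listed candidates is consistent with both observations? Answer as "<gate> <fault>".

Evaluate each candidate on input a=1, b=0, c=1, d=1:
  U4 stuck-at-0: U1=0, U2=1, U3=1, U4=0 [stuck-at-0] → 0 — eliminated
  U4 inverted output: U1=0, U2=1, U3=1, U4=1 [inverted output] → 1 — matches
Only U4 inverted output reproduces the observed 1.

U4 inverted output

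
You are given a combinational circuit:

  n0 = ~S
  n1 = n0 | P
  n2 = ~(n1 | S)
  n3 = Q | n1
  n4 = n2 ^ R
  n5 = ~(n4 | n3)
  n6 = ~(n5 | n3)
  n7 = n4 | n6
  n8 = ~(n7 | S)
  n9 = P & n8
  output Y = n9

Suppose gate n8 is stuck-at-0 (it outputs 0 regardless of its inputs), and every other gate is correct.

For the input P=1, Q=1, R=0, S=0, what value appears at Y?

Propagate with n8 forced: n0=1, n1=1, n2=0, n3=1, n4=0, n5=0, n6=0, n7=0, n8=0 [stuck-at-0], n9=0.
So Y = 0. (Without the fault it would be 1.)

0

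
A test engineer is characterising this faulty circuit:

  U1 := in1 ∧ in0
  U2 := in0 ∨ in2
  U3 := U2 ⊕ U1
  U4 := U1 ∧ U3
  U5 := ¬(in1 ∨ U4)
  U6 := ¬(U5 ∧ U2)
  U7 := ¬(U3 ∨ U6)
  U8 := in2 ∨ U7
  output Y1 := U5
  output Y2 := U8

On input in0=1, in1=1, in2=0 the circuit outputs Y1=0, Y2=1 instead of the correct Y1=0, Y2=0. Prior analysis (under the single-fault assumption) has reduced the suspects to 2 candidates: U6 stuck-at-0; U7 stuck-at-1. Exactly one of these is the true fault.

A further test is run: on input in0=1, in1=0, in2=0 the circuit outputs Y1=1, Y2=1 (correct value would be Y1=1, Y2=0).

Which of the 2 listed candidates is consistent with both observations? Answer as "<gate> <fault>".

Evaluate each candidate on input in0=1, in1=0, in2=0:
  U6 stuck-at-0: U1=0, U2=1, U3=1, U4=0, U5=1, U6=0 [stuck-at-0], U7=0, U8=0 → Y1=1, Y2=0 — eliminated
  U7 stuck-at-1: U1=0, U2=1, U3=1, U4=0, U5=1, U6=0, U7=1 [stuck-at-1], U8=1 → Y1=1, Y2=1 — matches
Only U7 stuck-at-1 reproduces the observed Y1=1, Y2=1.

U7 stuck-at-1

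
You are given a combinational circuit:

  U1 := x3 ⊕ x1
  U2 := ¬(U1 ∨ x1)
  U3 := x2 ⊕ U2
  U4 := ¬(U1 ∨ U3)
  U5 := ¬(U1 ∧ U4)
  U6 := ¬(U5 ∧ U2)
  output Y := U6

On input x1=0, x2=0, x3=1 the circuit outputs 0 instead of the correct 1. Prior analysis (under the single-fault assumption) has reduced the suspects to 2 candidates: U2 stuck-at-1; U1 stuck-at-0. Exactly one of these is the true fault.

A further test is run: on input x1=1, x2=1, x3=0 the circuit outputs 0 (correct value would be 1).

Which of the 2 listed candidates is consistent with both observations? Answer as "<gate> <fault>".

Evaluate each candidate on input x1=1, x2=1, x3=0:
  U2 stuck-at-1: U1=1, U2=1 [stuck-at-1], U3=0, U4=0, U5=1, U6=0 → 0 — matches
  U1 stuck-at-0: U1=0 [stuck-at-0], U2=0, U3=1, U4=0, U5=1, U6=1 → 1 — eliminated
Only U2 stuck-at-1 reproduces the observed 0.

U2 stuck-at-1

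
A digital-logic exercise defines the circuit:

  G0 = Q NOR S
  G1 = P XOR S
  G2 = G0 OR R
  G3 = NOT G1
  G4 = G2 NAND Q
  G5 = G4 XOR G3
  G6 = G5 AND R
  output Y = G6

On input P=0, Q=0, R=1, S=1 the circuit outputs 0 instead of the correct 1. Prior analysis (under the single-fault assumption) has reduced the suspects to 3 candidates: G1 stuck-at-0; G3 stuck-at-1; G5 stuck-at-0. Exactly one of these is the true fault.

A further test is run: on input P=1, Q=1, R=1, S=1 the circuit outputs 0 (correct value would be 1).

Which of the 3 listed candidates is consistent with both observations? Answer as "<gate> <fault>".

G5 stuck-at-0

Evaluate each candidate on input P=1, Q=1, R=1, S=1:
  G1 stuck-at-0: G0=0, G1=0 [stuck-at-0], G2=1, G3=1, G4=0, G5=1, G6=1 → 1 — eliminated
  G3 stuck-at-1: G0=0, G1=0, G2=1, G3=1 [stuck-at-1], G4=0, G5=1, G6=1 → 1 — eliminated
  G5 stuck-at-0: G0=0, G1=0, G2=1, G3=1, G4=0, G5=0 [stuck-at-0], G6=0 → 0 — matches
Only G5 stuck-at-0 reproduces the observed 0.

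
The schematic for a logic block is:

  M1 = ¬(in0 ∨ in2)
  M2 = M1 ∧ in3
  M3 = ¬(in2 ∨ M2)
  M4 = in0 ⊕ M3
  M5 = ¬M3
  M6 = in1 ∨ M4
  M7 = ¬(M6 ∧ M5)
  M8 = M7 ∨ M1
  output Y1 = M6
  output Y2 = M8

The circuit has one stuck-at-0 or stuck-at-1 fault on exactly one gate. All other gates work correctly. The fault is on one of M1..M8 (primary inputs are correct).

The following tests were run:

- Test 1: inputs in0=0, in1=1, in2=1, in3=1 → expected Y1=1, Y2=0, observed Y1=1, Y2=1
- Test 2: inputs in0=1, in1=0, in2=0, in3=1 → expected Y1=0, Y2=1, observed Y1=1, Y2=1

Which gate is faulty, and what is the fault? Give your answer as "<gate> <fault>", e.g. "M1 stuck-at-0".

M1 stuck-at-1

Fault-free values for test 1 (in0=0, in1=1, in2=1, in3=1): M1=0, M2=0, M3=0, M4=0, M5=1, M6=1, M7=0, M8=0, giving Y1=1, Y2=0. Observed Y1=1, Y2=1.
Test 1: faults giving observed Y1=1, Y2=1 are {M1 stuck-at-1, M3 stuck-at-1, M5 stuck-at-0, M7 stuck-at-1, M8 stuck-at-1}.
Test 2 (in0=1, in1=0, in2=0, in3=1): fault-free M1=0, M2=0, M3=1, M4=0, M5=0, M6=0, M7=1, M8=1 → Y1=0, Y2=1; observed Y1=1, Y2=1. Eliminates M3 stuck-at-1, M5 stuck-at-0, M7 stuck-at-1, M8 stuck-at-1.
Only M1 stuck-at-1 is consistent with every test.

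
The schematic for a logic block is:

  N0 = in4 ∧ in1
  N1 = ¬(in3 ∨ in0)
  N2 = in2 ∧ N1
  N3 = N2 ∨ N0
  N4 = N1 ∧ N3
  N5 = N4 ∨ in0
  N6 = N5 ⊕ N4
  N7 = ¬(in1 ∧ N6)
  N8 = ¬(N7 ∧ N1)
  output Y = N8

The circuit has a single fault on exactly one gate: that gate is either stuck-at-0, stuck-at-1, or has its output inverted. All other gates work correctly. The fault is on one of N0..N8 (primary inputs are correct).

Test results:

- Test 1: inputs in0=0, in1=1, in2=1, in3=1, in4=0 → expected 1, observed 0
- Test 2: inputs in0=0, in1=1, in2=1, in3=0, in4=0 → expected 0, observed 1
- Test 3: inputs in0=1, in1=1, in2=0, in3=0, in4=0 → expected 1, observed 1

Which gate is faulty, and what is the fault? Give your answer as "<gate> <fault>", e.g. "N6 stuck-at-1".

Fault-free values for test 1 (in0=0, in1=1, in2=1, in3=1, in4=0): N0=0, N1=0, N2=0, N3=0, N4=0, N5=0, N6=0, N7=1, N8=1, giving Y=1. Observed 0.
Test 1: faults giving observed 0 are {N1 stuck-at-1, N1 inverted output, N8 stuck-at-0, N8 inverted output}.
Test 2 (in0=0, in1=1, in2=1, in3=0, in4=0): fault-free N0=0, N1=1, N2=1, N3=1, N4=1, N5=1, N6=0, N7=1, N8=0 → 0; observed 1. Eliminates N1 stuck-at-1, N8 stuck-at-0.
Test 3 (in0=1, in1=1, in2=0, in3=0, in4=0): fault-free N0=0, N1=0, N2=0, N3=0, N4=0, N5=1, N6=1, N7=0, N8=1 → 1; observed 1. Eliminates N8 inverted output.
Only N1 inverted output is consistent with every test.

N1 inverted output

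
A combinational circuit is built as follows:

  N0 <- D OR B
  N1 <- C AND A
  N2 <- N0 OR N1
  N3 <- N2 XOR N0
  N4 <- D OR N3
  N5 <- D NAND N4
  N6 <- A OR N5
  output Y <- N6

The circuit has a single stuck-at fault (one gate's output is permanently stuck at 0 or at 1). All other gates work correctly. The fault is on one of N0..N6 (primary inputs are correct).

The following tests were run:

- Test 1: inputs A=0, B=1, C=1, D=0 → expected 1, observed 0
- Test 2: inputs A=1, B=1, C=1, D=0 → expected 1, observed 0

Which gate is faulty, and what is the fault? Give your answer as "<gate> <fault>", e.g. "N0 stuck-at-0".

N6 stuck-at-0

Fault-free values for test 1 (A=0, B=1, C=1, D=0): N0=1, N1=0, N2=1, N3=0, N4=0, N5=1, N6=1, giving Y=1. Observed 0.
Test 1: faults giving observed 0 are {N5 stuck-at-0, N6 stuck-at-0}.
Test 2 (A=1, B=1, C=1, D=0): fault-free N0=1, N1=1, N2=1, N3=0, N4=0, N5=1, N6=1 → 1; observed 0. Eliminates N5 stuck-at-0.
Only N6 stuck-at-0 is consistent with every test.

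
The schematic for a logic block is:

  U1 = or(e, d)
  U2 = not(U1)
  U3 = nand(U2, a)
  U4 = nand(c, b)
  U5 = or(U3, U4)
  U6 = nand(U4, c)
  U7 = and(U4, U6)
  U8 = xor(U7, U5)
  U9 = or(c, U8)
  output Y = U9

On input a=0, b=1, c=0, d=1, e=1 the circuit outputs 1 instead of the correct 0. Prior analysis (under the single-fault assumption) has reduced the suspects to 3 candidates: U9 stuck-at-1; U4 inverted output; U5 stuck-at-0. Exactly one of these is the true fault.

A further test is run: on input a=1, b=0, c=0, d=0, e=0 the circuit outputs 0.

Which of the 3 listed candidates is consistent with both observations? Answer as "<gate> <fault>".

Evaluate each candidate on input a=1, b=0, c=0, d=0, e=0:
  U9 stuck-at-1: U1=0, U2=1, U3=0, U4=1, U5=1, U6=1, U7=1, U8=0, U9=1 [stuck-at-1] → 1 — eliminated
  U4 inverted output: U1=0, U2=1, U3=0, U4=0 [inverted output], U5=0, U6=1, U7=0, U8=0, U9=0 → 0 — matches
  U5 stuck-at-0: U1=0, U2=1, U3=0, U4=1, U5=0 [stuck-at-0], U6=1, U7=1, U8=1, U9=1 → 1 — eliminated
Only U4 inverted output reproduces the observed 0.

U4 inverted output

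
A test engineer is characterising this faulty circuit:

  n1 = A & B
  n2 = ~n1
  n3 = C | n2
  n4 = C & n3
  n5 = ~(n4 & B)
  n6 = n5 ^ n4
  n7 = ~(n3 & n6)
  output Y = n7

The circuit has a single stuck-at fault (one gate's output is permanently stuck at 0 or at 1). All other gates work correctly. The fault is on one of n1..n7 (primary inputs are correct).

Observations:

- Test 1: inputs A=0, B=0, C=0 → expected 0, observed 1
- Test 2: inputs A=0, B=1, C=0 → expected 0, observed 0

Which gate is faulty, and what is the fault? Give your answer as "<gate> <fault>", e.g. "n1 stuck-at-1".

Fault-free values for test 1 (A=0, B=0, C=0): n1=0, n2=1, n3=1, n4=0, n5=1, n6=1, n7=0, giving Y=0. Observed 1.
Test 1: faults giving observed 1 are {n1 stuck-at-1, n2 stuck-at-0, n3 stuck-at-0, n4 stuck-at-1, n5 stuck-at-0, n6 stuck-at-0, n7 stuck-at-1}.
Test 2 (A=0, B=1, C=0): fault-free n1=0, n2=1, n3=1, n4=0, n5=1, n6=1, n7=0 → 0; observed 0. Eliminates n1 stuck-at-1, n2 stuck-at-0, n3 stuck-at-0, n5 stuck-at-0, n6 stuck-at-0, n7 stuck-at-1.
Only n4 stuck-at-1 is consistent with every test.

n4 stuck-at-1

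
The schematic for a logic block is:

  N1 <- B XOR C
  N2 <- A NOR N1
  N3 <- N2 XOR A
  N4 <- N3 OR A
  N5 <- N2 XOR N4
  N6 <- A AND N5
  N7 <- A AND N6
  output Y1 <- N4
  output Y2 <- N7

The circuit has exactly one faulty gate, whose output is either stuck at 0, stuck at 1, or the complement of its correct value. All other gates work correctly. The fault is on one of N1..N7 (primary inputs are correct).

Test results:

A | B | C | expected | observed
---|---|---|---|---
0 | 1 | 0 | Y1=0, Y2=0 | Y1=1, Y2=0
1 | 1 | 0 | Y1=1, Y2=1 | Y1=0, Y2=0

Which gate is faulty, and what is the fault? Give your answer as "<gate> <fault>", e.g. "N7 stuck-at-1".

N4 inverted output

Fault-free values for test 1 (A=0, B=1, C=0): N1=1, N2=0, N3=0, N4=0, N5=0, N6=0, N7=0, giving Y1=0, Y2=0. Observed Y1=1, Y2=0.
Test 1: faults giving observed Y1=1, Y2=0 are {N1 stuck-at-0, N1 inverted output, N2 stuck-at-1, N2 inverted output, N3 stuck-at-1, N3 inverted output, N4 stuck-at-1, N4 inverted output}.
Test 2 (A=1, B=1, C=0): fault-free N1=1, N2=0, N3=1, N4=1, N5=1, N6=1, N7=1 → Y1=1, Y2=1; observed Y1=0, Y2=0. Eliminates N1 stuck-at-0, N1 inverted output, N2 stuck-at-1, N2 inverted output, N3 stuck-at-1, N3 inverted output, N4 stuck-at-1.
Only N4 inverted output is consistent with every test.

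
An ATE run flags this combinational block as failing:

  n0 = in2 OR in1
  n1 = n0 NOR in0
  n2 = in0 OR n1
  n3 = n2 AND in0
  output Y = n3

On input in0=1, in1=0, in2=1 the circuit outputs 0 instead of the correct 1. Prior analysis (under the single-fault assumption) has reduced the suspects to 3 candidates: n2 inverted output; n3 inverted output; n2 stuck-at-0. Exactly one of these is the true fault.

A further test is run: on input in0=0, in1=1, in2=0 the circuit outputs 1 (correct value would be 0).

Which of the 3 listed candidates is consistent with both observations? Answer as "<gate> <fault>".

Evaluate each candidate on input in0=0, in1=1, in2=0:
  n2 inverted output: n0=1, n1=0, n2=1 [inverted output], n3=0 → 0 — eliminated
  n3 inverted output: n0=1, n1=0, n2=0, n3=1 [inverted output] → 1 — matches
  n2 stuck-at-0: n0=1, n1=0, n2=0 [stuck-at-0], n3=0 → 0 — eliminated
Only n3 inverted output reproduces the observed 1.

n3 inverted output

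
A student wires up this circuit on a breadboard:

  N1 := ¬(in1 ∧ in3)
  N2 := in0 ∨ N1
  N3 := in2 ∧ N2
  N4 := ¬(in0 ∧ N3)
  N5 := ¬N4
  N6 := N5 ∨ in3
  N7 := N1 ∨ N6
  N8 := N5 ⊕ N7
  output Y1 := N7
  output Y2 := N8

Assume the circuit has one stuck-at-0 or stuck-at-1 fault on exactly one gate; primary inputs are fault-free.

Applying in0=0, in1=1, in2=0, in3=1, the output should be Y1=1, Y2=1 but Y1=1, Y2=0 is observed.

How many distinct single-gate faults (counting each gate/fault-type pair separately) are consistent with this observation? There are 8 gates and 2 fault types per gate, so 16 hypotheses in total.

Fault-free: N1=0, N2=0, N3=0, N4=1, N5=0, N6=1, N7=1, N8=1 → Y1=1, Y2=1. Observed Y1=1, Y2=0.
  N1: none of the 2 fault types match ✗
  N2: none of the 2 fault types match ✗
  N3: none of the 2 fault types match ✗
  N4: stuck-at-0 ✓; others ✗
  N5: stuck-at-1 ✓; others ✗
  N6: none of the 2 fault types match ✗
  N7: none of the 2 fault types match ✗
  N8: stuck-at-0 ✓; others ✗
Consistent faults: {N4 stuck-at-0, N5 stuck-at-1, N8 stuck-at-0} — 3 in all.

3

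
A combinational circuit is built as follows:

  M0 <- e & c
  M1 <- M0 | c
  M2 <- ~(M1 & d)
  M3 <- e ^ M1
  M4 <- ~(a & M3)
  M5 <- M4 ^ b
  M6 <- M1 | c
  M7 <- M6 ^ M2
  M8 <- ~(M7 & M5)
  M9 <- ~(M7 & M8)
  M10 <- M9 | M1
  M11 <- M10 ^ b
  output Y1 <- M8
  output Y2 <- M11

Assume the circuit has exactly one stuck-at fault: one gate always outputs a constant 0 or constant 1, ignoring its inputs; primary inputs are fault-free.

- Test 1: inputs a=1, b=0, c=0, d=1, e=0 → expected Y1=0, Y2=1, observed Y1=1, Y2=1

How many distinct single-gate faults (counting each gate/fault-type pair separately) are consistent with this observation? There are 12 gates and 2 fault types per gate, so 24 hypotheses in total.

Fault-free: M0=0, M1=0, M2=1, M3=0, M4=1, M5=1, M6=0, M7=1, M8=0, M9=1, M10=1, M11=1 → Y1=0, Y2=1. Observed Y1=1, Y2=1.
  M0: stuck-at-1 ✓; others ✗
  M1: stuck-at-1 ✓; others ✗
  M2: stuck-at-0 ✓; others ✗
  M3: none of the 2 fault types match ✗
  M4: none of the 2 fault types match ✗
  M5: none of the 2 fault types match ✗
  M6: stuck-at-1 ✓; others ✗
  M7: stuck-at-0 ✓; others ✗
  M8: none of the 2 fault types match ✗
  M9: none of the 2 fault types match ✗
  M10: none of the 2 fault types match ✗
  M11: none of the 2 fault types match ✗
Consistent faults: {M0 stuck-at-1, M1 stuck-at-1, M2 stuck-at-0, M6 stuck-at-1, M7 stuck-at-0} — 5 in all.

5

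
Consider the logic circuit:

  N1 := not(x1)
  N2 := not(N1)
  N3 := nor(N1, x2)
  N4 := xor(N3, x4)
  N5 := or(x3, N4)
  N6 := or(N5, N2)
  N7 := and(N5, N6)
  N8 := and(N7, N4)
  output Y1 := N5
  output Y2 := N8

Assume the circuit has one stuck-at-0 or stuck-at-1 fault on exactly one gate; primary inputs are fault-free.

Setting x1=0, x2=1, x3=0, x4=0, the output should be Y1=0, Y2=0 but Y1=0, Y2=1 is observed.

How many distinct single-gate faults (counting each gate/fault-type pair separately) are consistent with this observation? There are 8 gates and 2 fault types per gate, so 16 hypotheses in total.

Fault-free: N1=1, N2=0, N3=0, N4=0, N5=0, N6=0, N7=0, N8=0 → Y1=0, Y2=0. Observed Y1=0, Y2=1.
  N1: none of the 2 fault types match ✗
  N2: none of the 2 fault types match ✗
  N3: none of the 2 fault types match ✗
  N4: none of the 2 fault types match ✗
  N5: none of the 2 fault types match ✗
  N6: none of the 2 fault types match ✗
  N7: none of the 2 fault types match ✗
  N8: stuck-at-1 ✓; others ✗
Consistent faults: {N8 stuck-at-1} — 1 in all.

1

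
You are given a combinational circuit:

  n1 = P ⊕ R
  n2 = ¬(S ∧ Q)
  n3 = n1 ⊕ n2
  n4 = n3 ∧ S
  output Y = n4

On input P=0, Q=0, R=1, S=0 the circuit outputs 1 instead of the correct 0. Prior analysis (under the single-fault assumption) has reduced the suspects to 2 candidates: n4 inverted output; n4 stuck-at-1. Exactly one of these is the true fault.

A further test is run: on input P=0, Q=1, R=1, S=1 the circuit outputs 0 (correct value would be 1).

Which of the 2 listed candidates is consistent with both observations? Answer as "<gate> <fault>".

n4 inverted output

Evaluate each candidate on input P=0, Q=1, R=1, S=1:
  n4 inverted output: n1=1, n2=0, n3=1, n4=0 [inverted output] → 0 — matches
  n4 stuck-at-1: n1=1, n2=0, n3=1, n4=1 [stuck-at-1] → 1 — eliminated
Only n4 inverted output reproduces the observed 0.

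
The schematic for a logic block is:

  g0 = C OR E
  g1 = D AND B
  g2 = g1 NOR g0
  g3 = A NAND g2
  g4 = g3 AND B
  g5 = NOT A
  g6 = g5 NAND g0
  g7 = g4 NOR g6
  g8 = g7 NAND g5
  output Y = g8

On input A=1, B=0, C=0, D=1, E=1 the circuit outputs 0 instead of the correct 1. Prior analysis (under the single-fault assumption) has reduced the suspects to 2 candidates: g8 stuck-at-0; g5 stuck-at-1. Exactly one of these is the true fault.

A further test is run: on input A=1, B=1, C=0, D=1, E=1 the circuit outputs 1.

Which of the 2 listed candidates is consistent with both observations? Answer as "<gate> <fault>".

Evaluate each candidate on input A=1, B=1, C=0, D=1, E=1:
  g8 stuck-at-0: g0=1, g1=1, g2=0, g3=1, g4=1, g5=0, g6=1, g7=0, g8=0 [stuck-at-0] → 0 — eliminated
  g5 stuck-at-1: g0=1, g1=1, g2=0, g3=1, g4=1, g5=1 [stuck-at-1], g6=0, g7=0, g8=1 → 1 — matches
Only g5 stuck-at-1 reproduces the observed 1.

g5 stuck-at-1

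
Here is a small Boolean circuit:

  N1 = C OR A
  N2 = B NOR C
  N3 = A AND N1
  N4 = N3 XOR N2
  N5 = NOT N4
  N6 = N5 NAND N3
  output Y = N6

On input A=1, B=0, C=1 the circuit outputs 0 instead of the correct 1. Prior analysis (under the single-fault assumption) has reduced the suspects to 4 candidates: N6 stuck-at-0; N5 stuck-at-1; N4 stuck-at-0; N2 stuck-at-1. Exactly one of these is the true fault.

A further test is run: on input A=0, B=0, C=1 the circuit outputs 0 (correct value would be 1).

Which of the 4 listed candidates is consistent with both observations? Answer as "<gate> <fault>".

Evaluate each candidate on input A=0, B=0, C=1:
  N6 stuck-at-0: N1=1, N2=0, N3=0, N4=0, N5=1, N6=0 [stuck-at-0] → 0 — matches
  N5 stuck-at-1: N1=1, N2=0, N3=0, N4=0, N5=1 [stuck-at-1], N6=1 → 1 — eliminated
  N4 stuck-at-0: N1=1, N2=0, N3=0, N4=0 [stuck-at-0], N5=1, N6=1 → 1 — eliminated
  N2 stuck-at-1: N1=1, N2=1 [stuck-at-1], N3=0, N4=1, N5=0, N6=1 → 1 — eliminated
Only N6 stuck-at-0 reproduces the observed 0.

N6 stuck-at-0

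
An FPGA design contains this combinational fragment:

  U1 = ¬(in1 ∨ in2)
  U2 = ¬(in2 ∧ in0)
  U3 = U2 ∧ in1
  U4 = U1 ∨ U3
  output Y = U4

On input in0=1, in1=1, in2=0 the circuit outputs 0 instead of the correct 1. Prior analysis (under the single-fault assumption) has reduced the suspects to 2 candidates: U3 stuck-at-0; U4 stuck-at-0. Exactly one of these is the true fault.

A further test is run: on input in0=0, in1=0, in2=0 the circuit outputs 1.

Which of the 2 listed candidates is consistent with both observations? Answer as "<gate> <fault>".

U3 stuck-at-0

Evaluate each candidate on input in0=0, in1=0, in2=0:
  U3 stuck-at-0: U1=1, U2=1, U3=0 [stuck-at-0], U4=1 → 1 — matches
  U4 stuck-at-0: U1=1, U2=1, U3=0, U4=0 [stuck-at-0] → 0 — eliminated
Only U3 stuck-at-0 reproduces the observed 1.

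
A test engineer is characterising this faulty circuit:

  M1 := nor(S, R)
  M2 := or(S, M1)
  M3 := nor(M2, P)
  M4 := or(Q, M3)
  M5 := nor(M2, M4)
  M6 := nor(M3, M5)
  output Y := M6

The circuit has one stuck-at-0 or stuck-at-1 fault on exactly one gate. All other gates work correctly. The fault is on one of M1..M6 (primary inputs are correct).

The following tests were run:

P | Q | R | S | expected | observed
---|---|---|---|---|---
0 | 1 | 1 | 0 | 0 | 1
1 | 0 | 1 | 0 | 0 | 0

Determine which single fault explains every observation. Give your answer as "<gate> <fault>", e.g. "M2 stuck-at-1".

M3 stuck-at-0

Fault-free values for test 1 (P=0, Q=1, R=1, S=0): M1=0, M2=0, M3=1, M4=1, M5=0, M6=0, giving Y=0. Observed 1.
Test 1: faults giving observed 1 are {M1 stuck-at-1, M2 stuck-at-1, M3 stuck-at-0, M6 stuck-at-1}.
Test 2 (P=1, Q=0, R=1, S=0): fault-free M1=0, M2=0, M3=0, M4=0, M5=1, M6=0 → 0; observed 0. Eliminates M1 stuck-at-1, M2 stuck-at-1, M6 stuck-at-1.
Only M3 stuck-at-0 is consistent with every test.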